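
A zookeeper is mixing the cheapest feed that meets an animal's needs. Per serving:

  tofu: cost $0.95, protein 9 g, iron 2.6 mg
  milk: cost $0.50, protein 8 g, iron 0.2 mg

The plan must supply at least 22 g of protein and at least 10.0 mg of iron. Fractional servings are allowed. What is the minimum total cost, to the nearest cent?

$3.65

This is a tiny linear program; its minimum lies at a vertex of the feasible set. List the vertices and price them.
tofu only: max(22/9, 10.0/2.6) = 3.846 servings → $3.65.
milk only: max(22/8, 10.0/0.2) = 50 servings → $25.00.
tofu + milk with both targets exact would need a negative amount; discard.
The minimum over all feasible corners is $3.65.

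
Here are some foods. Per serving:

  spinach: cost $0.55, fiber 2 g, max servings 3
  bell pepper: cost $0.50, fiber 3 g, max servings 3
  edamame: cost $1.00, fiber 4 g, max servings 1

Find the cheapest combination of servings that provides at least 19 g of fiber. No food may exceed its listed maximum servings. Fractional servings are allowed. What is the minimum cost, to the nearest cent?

$4.15

Cost per g of fiber: bell pepper $0.1667, edamame $0.2500, spinach $0.2750.
Take 3 servings of bell pepper: +9.0 g fiber for $1.50 (total $1.50, still need 10.0 g).
Take 1 serving of edamame: +4.0 g fiber for $1.00 (total $2.50, still need 6.0 g).
Take 3 servings of spinach: +6.0 g fiber for $1.65 (total $4.15, still need 0.0 g).
Filling from the cheapest source first is optimal under one linear minimum: $4.15.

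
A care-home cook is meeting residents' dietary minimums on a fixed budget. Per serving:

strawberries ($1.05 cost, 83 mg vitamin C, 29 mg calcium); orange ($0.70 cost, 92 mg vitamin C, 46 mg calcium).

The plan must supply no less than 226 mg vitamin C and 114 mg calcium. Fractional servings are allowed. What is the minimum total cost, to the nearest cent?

Compare the cost at each extreme point of the feasible region.
strawberries only: max(226/83, 114/29) = 3.931 servings → $4.13.
orange only: max(226/92, 114/46) = 2.478 servings → $1.73.
strawberries + orange: the both-tight solution has a negative serving — not a feasible corner.
The minimum over all feasible corners is $1.73.

$1.73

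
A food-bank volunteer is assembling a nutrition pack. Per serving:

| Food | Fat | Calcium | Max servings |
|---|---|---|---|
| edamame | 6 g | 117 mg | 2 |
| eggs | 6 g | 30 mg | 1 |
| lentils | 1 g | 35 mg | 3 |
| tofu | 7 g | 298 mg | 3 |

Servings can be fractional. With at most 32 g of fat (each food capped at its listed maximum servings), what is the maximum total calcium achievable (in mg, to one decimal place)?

1155.0 mg

Calcium per g fat: tofu 42.57, lentils 35, edamame 19.5, eggs 5.
Take 3 servings of tofu: uses 21 g fat, +894.0 mg calcium (running total 894.0 mg).
Take 3 servings of lentils: uses 3 g fat, +105.0 mg calcium (running total 999.0 mg).
Take 1.333 servings of edamame: uses 8 g fat, +156.0 mg calcium (running total 1155.0 mg).
Filling greedily by calcium-per-g fat is optimal for one linear limit, giving 1155.0 mg.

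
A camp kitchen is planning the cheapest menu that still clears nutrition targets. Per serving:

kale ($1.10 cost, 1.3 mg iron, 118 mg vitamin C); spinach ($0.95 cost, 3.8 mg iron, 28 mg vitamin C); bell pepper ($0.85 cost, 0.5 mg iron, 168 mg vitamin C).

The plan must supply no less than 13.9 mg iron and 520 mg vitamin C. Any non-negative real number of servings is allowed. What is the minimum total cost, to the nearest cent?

A basic optimal solution has at most two foods positive. Try each food alone and each pair with both targets met exactly.
kale only: max(13.9/1.3, 520/118) = 10.69 servings → $11.76.
spinach only: max(13.9/3.8, 520/28) = 18.57 servings → $17.64.
bell pepper only: max(13.9/0.5, 520/168) = 27.8 servings → $23.63.
kale + spinach with both tight: 3.851 servings and 2.34 servings → $6.46.
kale + bell pepper with both targets exact would need a negative amount; discard.
spinach + bell pepper with both tight: 3.324 servings and 2.541 servings → $5.32.
Cheapest feasible corner: $5.32.

$5.32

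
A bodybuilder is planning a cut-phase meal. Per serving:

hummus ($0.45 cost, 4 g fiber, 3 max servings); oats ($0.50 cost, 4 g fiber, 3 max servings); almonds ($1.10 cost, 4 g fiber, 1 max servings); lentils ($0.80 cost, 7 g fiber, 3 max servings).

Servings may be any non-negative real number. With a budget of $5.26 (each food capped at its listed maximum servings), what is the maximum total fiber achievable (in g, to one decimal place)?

45.0 g

Fiber per dollar: hummus 8.889, lentils 8.75, oats 8, almonds 3.636.
Take 3 servings of hummus: spends $1.35, +12.0 g fiber (running total 12.0 g).
Take 3 servings of lentils: spends $2.40, +21.0 g fiber (running total 33.0 g).
Take 3 servings of oats: spends $1.50, +12.0 g fiber (running total 45.0 g).
Take 0.009091 servings of almonds: spends $0.01, +0.0 g fiber (running total 45.0 g).
Filling greedily by fiber-per-dollar is optimal for one linear limit, giving 45.0 g.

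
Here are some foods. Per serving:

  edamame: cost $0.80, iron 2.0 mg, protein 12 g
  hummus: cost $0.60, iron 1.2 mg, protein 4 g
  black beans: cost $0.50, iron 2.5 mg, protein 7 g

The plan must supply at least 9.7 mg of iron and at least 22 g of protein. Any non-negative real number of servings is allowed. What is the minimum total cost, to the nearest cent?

The cheapest plan sits at a corner of the feasible region — with two constraints it uses at most two foods.
edamame only: max(9.7/2.0, 22/12) = 4.85 servings → $3.88.
hummus only: max(9.7/1.2, 22/4) = 8.083 servings → $4.85.
black beans only: max(9.7/2.5, 22/7) = 3.88 servings → $1.94.
edamame + hummus: intersection lies outside the first quadrant.
edamame + black beans: the both-tight solution has a negative serving — not a feasible corner.
hummus + black beans: intersection lies outside the first quadrant.
So the least-cost plan costs $1.94.

$1.94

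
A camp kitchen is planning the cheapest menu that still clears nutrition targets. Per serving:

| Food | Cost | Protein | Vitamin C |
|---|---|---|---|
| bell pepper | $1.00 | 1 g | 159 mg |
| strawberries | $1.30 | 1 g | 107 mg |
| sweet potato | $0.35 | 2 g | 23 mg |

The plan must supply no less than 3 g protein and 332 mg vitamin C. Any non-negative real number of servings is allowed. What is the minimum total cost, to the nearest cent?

$2.19

The cheapest plan sits at a corner of the feasible region — with two constraints it uses at most two foods.
bell pepper only: max(3/1, 332/159) = 3 servings → $3.00.
strawberries only: max(3/1, 332/107) = 3.103 servings → $4.03.
sweet potato only: max(3/2, 332/23) = 14.43 servings → $5.05.
bell pepper + strawberries with both tight: 0.2115 servings and 2.788 servings → $3.84.
bell pepper + sweet potato with both tight: 2.017 servings and 0.4915 servings → $2.19.
strawberries + sweet potato with both targets exact would need a negative amount; discard.
The minimum over all feasible corners is $2.19.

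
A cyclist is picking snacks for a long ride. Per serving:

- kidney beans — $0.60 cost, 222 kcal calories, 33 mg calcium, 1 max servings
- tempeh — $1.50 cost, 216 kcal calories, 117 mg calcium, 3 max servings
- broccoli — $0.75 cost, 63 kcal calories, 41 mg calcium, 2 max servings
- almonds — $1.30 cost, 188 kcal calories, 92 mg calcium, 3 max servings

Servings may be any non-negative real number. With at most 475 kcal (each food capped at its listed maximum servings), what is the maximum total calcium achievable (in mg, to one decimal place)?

271.0 mg

Calcium per kcal: broccoli 0.6508, tempeh 0.5417, almonds 0.4894, kidney beans 0.1486.
Take 2 servings of broccoli: uses 126 kcal, +82.0 mg calcium (running total 82.0 mg).
Take 1.616 servings of tempeh: uses 349 kcal, +189.0 mg calcium (running total 271.0 mg).
Filling greedily by calcium-per-kcal is optimal for one linear limit, giving 271.0 mg.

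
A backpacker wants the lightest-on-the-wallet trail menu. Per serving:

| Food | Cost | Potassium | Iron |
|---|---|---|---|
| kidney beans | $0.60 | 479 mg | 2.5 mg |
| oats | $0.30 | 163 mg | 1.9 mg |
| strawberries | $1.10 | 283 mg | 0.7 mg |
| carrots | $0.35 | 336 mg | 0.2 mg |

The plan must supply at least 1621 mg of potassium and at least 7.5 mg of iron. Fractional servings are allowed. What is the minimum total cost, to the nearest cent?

$1.99

kidney beans only: max(1621/479, 7.5/2.5) = 3.384 servings → $2.03.
oats only: max(1621/163, 7.5/1.9) = 9.945 servings → $2.98.
strawberries only: max(1621/283, 7.5/0.7) = 10.71 servings → $11.79.
carrots only: max(1621/336, 7.5/0.2) = 37.5 servings → $13.12.
kidney beans + oats with both targets exact would need a negative amount; discard.
kidney beans + strawberries with both tight: 2.654 servings and 1.236 servings → $2.95.
kidney beans + carrots with both tight: 2.951 servings and 0.6181 servings → $1.99.
oats + strawberries with both tight: 2.332 servings and 4.385 servings → $5.52.
oats + carrots with both tight: 3.625 servings and 3.066 servings → $2.16.
strawberries + carrots: the both-tight solution has a negative serving — not a feasible corner.
The minimum over all feasible corners is $1.99.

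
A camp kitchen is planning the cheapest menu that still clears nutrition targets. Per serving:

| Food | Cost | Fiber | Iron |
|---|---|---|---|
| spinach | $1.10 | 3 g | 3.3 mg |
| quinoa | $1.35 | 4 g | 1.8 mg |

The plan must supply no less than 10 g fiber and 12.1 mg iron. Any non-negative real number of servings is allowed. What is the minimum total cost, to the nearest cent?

$4.03

The cheapest plan sits at a corner of the feasible region — with two constraints it uses at most two foods.
spinach only: max(10/3, 12.1/3.3) = 3.667 servings → $4.03.
quinoa only: max(10/4, 12.1/1.8) = 6.722 servings → $9.07.
spinach + quinoa with both targets exact would need a negative amount; discard.
So the least-cost plan costs $4.03.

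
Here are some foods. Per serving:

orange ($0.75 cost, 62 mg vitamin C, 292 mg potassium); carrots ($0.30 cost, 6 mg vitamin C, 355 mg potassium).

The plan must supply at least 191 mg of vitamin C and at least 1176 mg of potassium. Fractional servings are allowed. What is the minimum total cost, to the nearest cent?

$2.50

orange only: max(191/62, 1176/292) = 4.027 servings → $3.02.
carrots only: max(191/6, 1176/355) = 31.83 servings → $9.55.
orange + carrots with both tight: 2.999 servings and 0.8461 servings → $2.50.
The minimum over all feasible corners is $2.50.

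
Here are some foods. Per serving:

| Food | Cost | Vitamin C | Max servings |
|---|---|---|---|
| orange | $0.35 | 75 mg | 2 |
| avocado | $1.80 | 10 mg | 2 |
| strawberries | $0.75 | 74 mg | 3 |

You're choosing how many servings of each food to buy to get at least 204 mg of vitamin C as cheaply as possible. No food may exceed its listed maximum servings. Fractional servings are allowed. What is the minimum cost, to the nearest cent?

Cost per mg of vitamin C: orange $0.0047, strawberries $0.0101, avocado $0.1800.
Take 2 servings of orange: +150.0 mg vitamin C for $0.70 (total $0.70, still need 54.0 mg).
Take 0.7297 servings of strawberries: +54.0 mg vitamin C for $0.55 (total $1.25, still need 0.0 mg).
Filling from the cheapest source first is optimal under one linear minimum: $1.25.

$1.25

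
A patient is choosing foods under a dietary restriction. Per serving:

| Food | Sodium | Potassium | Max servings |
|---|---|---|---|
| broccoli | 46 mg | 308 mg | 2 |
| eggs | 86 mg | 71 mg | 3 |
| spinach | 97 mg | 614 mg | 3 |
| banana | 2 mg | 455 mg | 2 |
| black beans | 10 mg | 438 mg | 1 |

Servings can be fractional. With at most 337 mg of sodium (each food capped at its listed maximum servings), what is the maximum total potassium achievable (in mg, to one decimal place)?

3426.2 mg

Potassium per mg sodium: banana 227.5, black beans 43.8, broccoli 6.696, spinach 6.33, eggs 0.8256.
Take 2 servings of banana: uses 4 mg sodium, +910.0 mg potassium (running total 910.0 mg).
Take 1 serving of black beans: uses 10 mg sodium, +438.0 mg potassium (running total 1348.0 mg).
Take 2 servings of broccoli: uses 92 mg sodium, +616.0 mg potassium (running total 1964.0 mg).
Take 2.381 servings of spinach: uses 231 mg sodium, +1462.2 mg potassium (running total 3426.2 mg).
Greedy by best ratio exhausts the sodium allowance optimally: 3426.2 mg.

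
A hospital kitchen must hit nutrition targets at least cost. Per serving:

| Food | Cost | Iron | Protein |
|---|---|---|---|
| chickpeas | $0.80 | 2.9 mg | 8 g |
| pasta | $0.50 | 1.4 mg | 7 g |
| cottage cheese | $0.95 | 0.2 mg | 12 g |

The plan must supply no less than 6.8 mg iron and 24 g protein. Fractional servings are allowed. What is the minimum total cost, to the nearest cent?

Compare the cost at each extreme point of the feasible region.
chickpeas only: max(6.8/2.9, 24/8) = 3 servings → $2.40.
pasta only: max(6.8/1.4, 24/7) = 4.857 servings → $2.43.
cottage cheese only: max(6.8/0.2, 24/12) = 34 servings → $32.30.
chickpeas + pasta with both tight: 1.538 servings and 1.67 servings → $2.07.
chickpeas + cottage cheese with both tight: 2.313 servings and 0.4578 servings → $2.29.
pasta + cottage cheese: the both-tight solution has a negative serving — not a feasible corner.
The minimum over all feasible corners is $2.07.

$2.07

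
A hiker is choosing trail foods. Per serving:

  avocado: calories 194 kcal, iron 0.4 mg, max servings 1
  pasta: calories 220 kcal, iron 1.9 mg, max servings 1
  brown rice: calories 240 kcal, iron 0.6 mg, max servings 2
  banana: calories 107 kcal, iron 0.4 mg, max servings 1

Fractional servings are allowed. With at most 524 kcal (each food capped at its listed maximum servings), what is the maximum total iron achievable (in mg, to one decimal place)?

Iron per kcal: pasta 0.008636, banana 0.003738, brown rice 0.0025, avocado 0.002062.
Take 1 serving of pasta: uses 220 kcal, +1.9 mg iron (running total 1.9 mg).
Take 1 serving of banana: uses 107 kcal, +0.4 mg iron (running total 2.3 mg).
Take 0.8208 servings of brown rice: uses 197 kcal, +0.5 mg iron (running total 2.8 mg).
Greedy by best ratio exhausts the calories allowance optimally: 2.8 mg.

2.8 mg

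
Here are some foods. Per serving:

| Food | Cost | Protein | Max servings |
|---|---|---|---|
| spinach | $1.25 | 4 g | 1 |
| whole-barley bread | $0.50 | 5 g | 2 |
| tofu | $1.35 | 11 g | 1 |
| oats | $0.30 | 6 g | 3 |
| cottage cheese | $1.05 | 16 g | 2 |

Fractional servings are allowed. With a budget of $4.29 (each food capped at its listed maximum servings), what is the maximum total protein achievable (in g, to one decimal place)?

Protein per dollar: oats 20, cottage cheese 15.24, whole-barley bread 10, tofu 8.148, spinach 3.2.
Take 3 servings of oats: spends $0.90, +18.0 g protein (running total 18.0 g).
Take 2 servings of cottage cheese: spends $2.10, +32.0 g protein (running total 50.0 g).
Take 2 servings of whole-barley bread: spends $1.00, +10.0 g protein (running total 60.0 g).
Take 0.2148 servings of tofu: spends $0.29, +2.4 g protein (running total 62.4 g).
Greedy by best ratio exhausts the cost allowance optimally: 62.4 g.

62.4 g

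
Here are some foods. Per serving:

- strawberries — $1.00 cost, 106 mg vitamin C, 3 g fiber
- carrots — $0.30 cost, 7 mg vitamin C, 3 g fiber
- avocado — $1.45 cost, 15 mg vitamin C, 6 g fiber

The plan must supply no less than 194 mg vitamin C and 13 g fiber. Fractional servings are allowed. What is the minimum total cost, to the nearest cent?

$2.46

At the optimum either one food covers both requirements or two foods hit both targets exactly; no other combination can be cheaper.
strawberries only: max(194/106, 13/3) = 4.333 servings → $4.33.
carrots only: max(194/7, 13/3) = 27.71 servings → $8.31.
avocado only: max(194/15, 13/6) = 12.93 servings → $18.75.
strawberries + carrots with both tight: 1.653 servings and 2.68 servings → $2.46.
strawberries + avocado with both tight: 1.64 servings and 1.347 servings → $3.59.
carrots + avocado: the both-tight solution has a negative serving — not a feasible corner.
Cheapest feasible corner: $2.46.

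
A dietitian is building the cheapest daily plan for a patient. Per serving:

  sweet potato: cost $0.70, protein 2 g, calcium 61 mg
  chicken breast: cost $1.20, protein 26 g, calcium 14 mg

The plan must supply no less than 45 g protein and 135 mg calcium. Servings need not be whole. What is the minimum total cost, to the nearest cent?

Compare the cost at each extreme point of the feasible region.
sweet potato only: max(45/2, 135/61) = 22.5 servings → $15.75.
chicken breast only: max(45/26, 135/14) = 9.643 servings → $11.57.
sweet potato + chicken breast with both tight: 1.849 servings and 1.589 servings → $3.20.
Cheapest feasible corner: $3.20.

$3.20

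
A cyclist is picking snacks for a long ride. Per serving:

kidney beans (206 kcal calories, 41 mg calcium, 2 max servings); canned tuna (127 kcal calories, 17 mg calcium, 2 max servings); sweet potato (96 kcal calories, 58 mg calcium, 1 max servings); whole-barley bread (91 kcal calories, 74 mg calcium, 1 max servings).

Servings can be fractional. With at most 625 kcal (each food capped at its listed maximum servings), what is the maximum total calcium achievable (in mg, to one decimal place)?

Calcium per kcal: whole-barley bread 0.8132, sweet potato 0.6042, kidney beans 0.199, canned tuna 0.1339.
Take 1 serving of whole-barley bread: uses 91 kcal, +74.0 mg calcium (running total 74.0 mg).
Take 1 serving of sweet potato: uses 96 kcal, +58.0 mg calcium (running total 132.0 mg).
Take 2 servings of kidney beans: uses 412 kcal, +82.0 mg calcium (running total 214.0 mg).
Take 0.2047 servings of canned tuna: uses 26 kcal, +3.5 mg calcium (running total 217.5 mg).
Greedy by best ratio exhausts the calories allowance optimally: 217.5 mg.

217.5 mg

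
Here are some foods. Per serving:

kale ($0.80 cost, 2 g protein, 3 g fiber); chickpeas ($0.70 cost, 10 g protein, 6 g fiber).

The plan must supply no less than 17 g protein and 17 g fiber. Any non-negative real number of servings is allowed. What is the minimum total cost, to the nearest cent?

The cheapest plan sits at a corner of the feasible region — with two constraints it uses at most two foods.
kale only: max(17/2, 17/3) = 8.5 servings → $6.80.
chickpeas only: max(17/10, 17/6) = 2.833 servings → $1.98.
kale + chickpeas with both tight: 3.778 servings and 0.9444 servings → $3.68.
So the least-cost plan costs $1.98.

$1.98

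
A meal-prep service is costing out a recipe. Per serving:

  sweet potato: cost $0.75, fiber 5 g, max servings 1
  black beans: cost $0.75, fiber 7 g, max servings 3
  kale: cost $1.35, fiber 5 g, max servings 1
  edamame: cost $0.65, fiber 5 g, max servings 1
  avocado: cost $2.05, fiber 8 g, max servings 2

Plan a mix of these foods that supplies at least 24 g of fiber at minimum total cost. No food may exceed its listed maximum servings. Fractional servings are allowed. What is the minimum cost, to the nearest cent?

Cost per g of fiber: black beans $0.1071, edamame $0.1300, sweet potato $0.1500, avocado $0.2562, kale $0.2700.
Take 3 servings of black beans: +21.0 g fiber for $2.25 (total $2.25, still need 3.0 g).
Take 0.6 servings of edamame: +3.0 g fiber for $0.39 (total $2.64, still need 0.0 g).
Filling from the cheapest source first is optimal under one linear minimum: $2.64.

$2.64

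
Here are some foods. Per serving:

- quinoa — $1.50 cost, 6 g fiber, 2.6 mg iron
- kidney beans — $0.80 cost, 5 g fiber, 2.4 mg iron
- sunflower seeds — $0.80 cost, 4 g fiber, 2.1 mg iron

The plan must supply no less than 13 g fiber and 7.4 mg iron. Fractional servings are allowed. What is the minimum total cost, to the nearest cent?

Check every corner: each single food scaled to meet both minima, and each pair solved so both constraints bind.
quinoa only: max(13/6, 7.4/2.6) = 2.846 servings → $4.27.
kidney beans only: max(13/5, 7.4/2.4) = 3.083 servings → $2.47.
sunflower seeds only: max(13/4, 7.4/2.1) = 3.524 servings → $2.82.
quinoa + kidney beans: intersection lies outside the first quadrant.
quinoa + sunflower seeds with both targets exact would need a negative amount; discard.
kidney beans + sunflower seeds: the both-tight solution has a negative serving — not a feasible corner.
The minimum over all feasible corners is $2.47.

$2.47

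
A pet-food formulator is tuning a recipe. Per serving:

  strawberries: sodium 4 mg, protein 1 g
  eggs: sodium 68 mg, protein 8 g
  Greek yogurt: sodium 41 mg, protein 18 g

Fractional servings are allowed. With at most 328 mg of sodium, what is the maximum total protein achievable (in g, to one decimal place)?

144.0 g

Protein per mg sodium: Greek yogurt 0.439, strawberries 0.25, eggs 0.1176.
With no serving limits, spend the whole sodium allowance on Greek yogurt: 328 mg / 41 mg × 18 g = 144.0 g.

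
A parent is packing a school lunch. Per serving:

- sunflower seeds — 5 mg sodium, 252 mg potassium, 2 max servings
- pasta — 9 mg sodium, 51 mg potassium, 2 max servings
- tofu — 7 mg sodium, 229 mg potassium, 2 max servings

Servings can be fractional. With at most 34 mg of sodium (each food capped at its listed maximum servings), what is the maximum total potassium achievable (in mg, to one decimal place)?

Potassium per mg sodium: sunflower seeds 50.4, tofu 32.71, pasta 5.667.
Take 2 servings of sunflower seeds: uses 10 mg sodium, +504.0 mg potassium (running total 504.0 mg).
Take 2 servings of tofu: uses 14 mg sodium, +458.0 mg potassium (running total 962.0 mg).
Take 1.111 servings of pasta: uses 10 mg sodium, +56.7 mg potassium (running total 1018.7 mg).
Greedy by best ratio exhausts the sodium allowance optimally: 1018.7 mg.

1018.7 mg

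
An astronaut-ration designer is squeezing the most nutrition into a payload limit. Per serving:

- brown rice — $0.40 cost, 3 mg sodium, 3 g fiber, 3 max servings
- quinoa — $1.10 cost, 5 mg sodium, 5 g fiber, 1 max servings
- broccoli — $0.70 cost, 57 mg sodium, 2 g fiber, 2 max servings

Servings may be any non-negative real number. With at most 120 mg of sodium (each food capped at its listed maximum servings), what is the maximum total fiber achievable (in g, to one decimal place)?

17.7 g

Fiber per mg sodium: brown rice 1, quinoa 1, broccoli 0.03509.
Take 3 servings of brown rice: uses 9 mg sodium, +9.0 g fiber (running total 9.0 g).
Take 1 serving of quinoa: uses 5 mg sodium, +5.0 g fiber (running total 14.0 g).
Take 1.86 servings of broccoli: uses 106 mg sodium, +3.7 g fiber (running total 17.7 g).
Filling greedily by fiber-per-mg sodium is optimal for one linear limit, giving 17.7 g.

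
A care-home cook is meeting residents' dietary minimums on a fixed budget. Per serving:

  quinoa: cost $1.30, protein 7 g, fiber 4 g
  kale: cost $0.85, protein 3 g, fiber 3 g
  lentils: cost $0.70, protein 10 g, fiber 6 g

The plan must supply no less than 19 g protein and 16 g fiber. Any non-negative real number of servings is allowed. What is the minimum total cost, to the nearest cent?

$1.87

Compare the cost at each extreme point of the feasible region.
quinoa only: max(19/7, 16/4) = 4 servings → $5.20.
kale only: max(19/3, 16/3) = 6.333 servings → $5.38.
lentils only: max(19/10, 16/6) = 2.667 servings → $1.87.
quinoa + kale with both tight: 1 serving and 4 servings → $4.70.
quinoa + lentils: the both-tight solution has a negative serving — not a feasible corner.
kale + lentils with both tight: 3.833 servings and 0.75 servings → $3.78.
Cheapest feasible corner: $1.87.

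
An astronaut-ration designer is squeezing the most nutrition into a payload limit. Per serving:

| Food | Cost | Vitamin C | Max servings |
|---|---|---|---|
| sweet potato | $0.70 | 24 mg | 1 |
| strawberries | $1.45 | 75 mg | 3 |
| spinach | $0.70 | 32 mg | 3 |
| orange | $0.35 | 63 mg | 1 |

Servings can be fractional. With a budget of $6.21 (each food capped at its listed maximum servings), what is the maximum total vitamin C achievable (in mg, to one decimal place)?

357.0 mg

Vitamin C per dollar: orange 180, strawberries 51.72, spinach 45.71, sweet potato 34.29.
Take 1 serving of orange: spends $0.35, +63.0 mg vitamin C (running total 63.0 mg).
Take 3 servings of strawberries: spends $4.35, +225.0 mg vitamin C (running total 288.0 mg).
Take 2.157 servings of spinach: spends $1.51, +69.0 mg vitamin C (running total 357.0 mg).
Filling greedily by vitamin C-per-dollar is optimal for one linear limit, giving 357.0 mg.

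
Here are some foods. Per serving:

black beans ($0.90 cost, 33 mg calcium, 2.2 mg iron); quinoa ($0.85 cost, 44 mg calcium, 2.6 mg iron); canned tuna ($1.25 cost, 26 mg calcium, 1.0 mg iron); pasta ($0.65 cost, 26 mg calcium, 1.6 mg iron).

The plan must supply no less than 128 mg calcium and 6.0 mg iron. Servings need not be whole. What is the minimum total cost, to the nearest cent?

At the optimum either one food covers both requirements or two foods hit both targets exactly; no other combination can be cheaper.
black beans only: max(128/33, 6.0/2.2) = 3.879 servings → $3.49.
quinoa only: max(128/44, 6.0/2.6) = 2.909 servings → $2.47.
canned tuna only: max(128/26, 6.0/1.0) = 6 servings → $7.50.
pasta only: max(128/26, 6.0/1.6) = 4.923 servings → $3.20.
black beans + quinoa: intersection lies outside the first quadrant.
black beans + canned tuna with both tight: 1.157 servings and 3.455 servings → $5.36.
black beans + pasta with both targets exact would need a negative amount; discard.
quinoa + canned tuna with both tight: 1.186 servings and 2.915 servings → $4.65.
quinoa + pasta with both targets exact would need a negative amount; discard.
canned tuna + pasta with both tight: 3.128 servings and 1.795 servings → $5.08.
Cheapest feasible corner: $2.47.

$2.47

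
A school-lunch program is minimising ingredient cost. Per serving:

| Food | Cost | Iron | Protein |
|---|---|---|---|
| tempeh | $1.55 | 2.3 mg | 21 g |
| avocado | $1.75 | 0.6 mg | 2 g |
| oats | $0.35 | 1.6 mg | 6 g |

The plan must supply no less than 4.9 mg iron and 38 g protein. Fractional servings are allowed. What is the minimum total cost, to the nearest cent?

$2.22

Compare the cost at each extreme point of the feasible region.
tempeh only: max(4.9/2.3, 38/21) = 2.13 servings → $3.30.
avocado only: max(4.9/0.6, 38/2) = 19 servings → $33.25.
oats only: max(4.9/1.6, 38/6) = 6.333 servings → $2.22.
tempeh + avocado with both tight: 1.625 servings and 1.938 servings → $5.91.
tempeh + oats with both tight: 1.586 servings and 0.7828 servings → $2.73.
avocado + oats: intersection lies outside the first quadrant.
The minimum over all feasible corners is $2.22.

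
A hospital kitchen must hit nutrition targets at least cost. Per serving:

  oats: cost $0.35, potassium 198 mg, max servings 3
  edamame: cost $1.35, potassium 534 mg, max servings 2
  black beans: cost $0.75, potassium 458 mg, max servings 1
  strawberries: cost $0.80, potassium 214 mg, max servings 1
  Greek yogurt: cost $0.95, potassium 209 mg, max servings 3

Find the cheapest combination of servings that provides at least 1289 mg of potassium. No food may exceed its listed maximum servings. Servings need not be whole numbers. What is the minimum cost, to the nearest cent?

Cost per mg of potassium: black beans $0.0016, oats $0.0018, edamame $0.0025, strawberries $0.0037, Greek yogurt $0.0045.
Take 1 serving of black beans: +458.0 mg potassium for $0.75 (total $0.75, still need 831.0 mg).
Take 3 servings of oats: +594.0 mg potassium for $1.05 (total $1.80, still need 237.0 mg).
Take 0.4438 servings of edamame: +237.0 mg potassium for $0.60 (total $2.40, still need 0.0 mg).
Greedy by cheapest-per-mg is optimal for a single linear constraint, so the minimum cost is $2.40.

$2.40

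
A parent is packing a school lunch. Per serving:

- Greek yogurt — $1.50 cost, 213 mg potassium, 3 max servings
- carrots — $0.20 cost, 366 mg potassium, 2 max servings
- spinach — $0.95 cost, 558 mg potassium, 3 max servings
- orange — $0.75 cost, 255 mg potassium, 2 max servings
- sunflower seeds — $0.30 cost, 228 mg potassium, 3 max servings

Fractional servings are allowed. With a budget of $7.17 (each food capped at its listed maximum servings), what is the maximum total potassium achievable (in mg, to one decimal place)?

Potassium per dollar: carrots 1830, sunflower seeds 760, spinach 587.4, orange 340, Greek yogurt 142.
Take 2 servings of carrots: spends $0.40, +732.0 mg potassium (running total 732.0 mg).
Take 3 servings of sunflower seeds: spends $0.90, +684.0 mg potassium (running total 1416.0 mg).
Take 3 servings of spinach: spends $2.85, +1674.0 mg potassium (running total 3090.0 mg).
Take 2 servings of orange: spends $1.50, +510.0 mg potassium (running total 3600.0 mg).
Take 1.013 servings of Greek yogurt: spends $1.52, +215.8 mg potassium (running total 3815.8 mg).
Filling greedily by potassium-per-dollar is optimal for one linear limit, giving 3815.8 mg.

3815.8 mg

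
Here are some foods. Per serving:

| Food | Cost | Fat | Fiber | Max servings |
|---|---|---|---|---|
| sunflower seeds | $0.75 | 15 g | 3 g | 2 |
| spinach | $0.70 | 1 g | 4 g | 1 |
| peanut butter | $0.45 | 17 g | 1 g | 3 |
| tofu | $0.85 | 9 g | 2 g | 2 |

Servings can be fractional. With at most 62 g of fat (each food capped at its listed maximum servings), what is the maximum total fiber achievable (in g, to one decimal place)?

14.8 g

Fiber per g fat: spinach 4, tofu 0.2222, sunflower seeds 0.2, peanut butter 0.05882.
Take 1 serving of spinach: uses 1 g fat, +4.0 g fiber (running total 4.0 g).
Take 2 servings of tofu: uses 18 g fat, +4.0 g fiber (running total 8.0 g).
Take 2 servings of sunflower seeds: uses 30 g fat, +6.0 g fiber (running total 14.0 g).
Take 0.7647 servings of peanut butter: uses 13 g fat, +0.8 g fiber (running total 14.8 g).
Greedy by best ratio exhausts the fat allowance optimally: 14.8 g.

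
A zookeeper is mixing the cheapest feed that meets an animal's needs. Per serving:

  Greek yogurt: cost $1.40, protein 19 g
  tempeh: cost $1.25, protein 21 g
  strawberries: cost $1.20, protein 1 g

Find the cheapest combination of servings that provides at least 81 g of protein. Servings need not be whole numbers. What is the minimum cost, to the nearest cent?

$4.82

Cost per g of protein: tempeh $0.0595, Greek yogurt $0.0737, strawberries $1.2000.
With no serving limits, use only tempeh: 81 g / 21 g = 3.857 servings × $1.25 = $4.82.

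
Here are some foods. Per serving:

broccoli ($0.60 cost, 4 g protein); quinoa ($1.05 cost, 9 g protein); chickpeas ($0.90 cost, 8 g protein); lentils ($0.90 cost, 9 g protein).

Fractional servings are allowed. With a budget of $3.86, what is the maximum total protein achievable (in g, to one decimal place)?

Protein per dollar: lentils 10, chickpeas 8.889, quinoa 8.571, broccoli 6.667.
With no serving limits, spend the whole cost allowance on lentils: $3.86 / $0.90 × 9 g = 38.6 g.

38.6 g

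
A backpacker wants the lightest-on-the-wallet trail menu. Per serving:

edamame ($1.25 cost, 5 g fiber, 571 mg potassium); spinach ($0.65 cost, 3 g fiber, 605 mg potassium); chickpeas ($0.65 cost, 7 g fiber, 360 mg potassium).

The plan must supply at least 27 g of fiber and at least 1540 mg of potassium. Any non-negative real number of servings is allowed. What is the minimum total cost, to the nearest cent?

Check every corner: each single food scaled to meet both minima, and each pair solved so both constraints bind.
edamame only: max(27/5, 1540/571) = 5.4 servings → $6.75.
spinach only: max(27/3, 1540/605) = 9 servings → $5.85.
chickpeas only: max(27/7, 1540/360) = 4.278 servings → $2.78.
edamame + spinach: intersection lies outside the first quadrant.
edamame + chickpeas with both tight: 0.4825 servings and 3.513 servings → $2.89.
spinach + chickpeas with both tight: 0.336 servings and 3.713 servings → $2.63.
Cheapest feasible corner: $2.63.

$2.63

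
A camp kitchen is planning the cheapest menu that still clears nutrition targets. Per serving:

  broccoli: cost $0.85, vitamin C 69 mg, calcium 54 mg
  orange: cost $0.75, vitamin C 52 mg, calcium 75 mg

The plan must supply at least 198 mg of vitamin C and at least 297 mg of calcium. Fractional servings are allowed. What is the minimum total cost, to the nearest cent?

$2.97

Minimising a linear cost over {vitamin C ≥ 198, calcium ≥ 297, servings ≥ 0} — the optimum is at a vertex, using one or two foods.
broccoli only: max(198/69, 297/54) = 5.5 servings → $4.67.
orange only: max(198/52, 297/75) = 3.96 servings → $2.97.
broccoli + orange with both targets exact would need a negative amount; discard.
Cheapest feasible corner: $2.97.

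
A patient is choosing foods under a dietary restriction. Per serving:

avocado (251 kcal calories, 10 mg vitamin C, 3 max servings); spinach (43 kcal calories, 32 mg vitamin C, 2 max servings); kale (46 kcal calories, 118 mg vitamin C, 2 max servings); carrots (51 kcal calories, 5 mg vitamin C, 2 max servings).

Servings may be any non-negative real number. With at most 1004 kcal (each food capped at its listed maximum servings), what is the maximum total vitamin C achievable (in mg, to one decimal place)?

338.8 mg

Vitamin C per kcal: kale 2.565, spinach 0.7442, carrots 0.09804, avocado 0.03984.
Take 2 servings of kale: uses 92 kcal, +236.0 mg vitamin C (running total 236.0 mg).
Take 2 servings of spinach: uses 86 kcal, +64.0 mg vitamin C (running total 300.0 mg).
Take 2 servings of carrots: uses 102 kcal, +10.0 mg vitamin C (running total 310.0 mg).
Take 2.884 servings of avocado: uses 724 kcal, +28.8 mg vitamin C (running total 338.8 mg).
Greedy by best ratio exhausts the calories allowance optimally: 338.8 mg.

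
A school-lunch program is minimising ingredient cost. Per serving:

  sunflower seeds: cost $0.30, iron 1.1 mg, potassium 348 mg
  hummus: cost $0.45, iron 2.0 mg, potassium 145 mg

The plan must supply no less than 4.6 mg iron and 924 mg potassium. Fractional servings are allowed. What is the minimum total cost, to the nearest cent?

$1.15

This is a tiny linear program; its minimum lies at a vertex of the feasible set. List the vertices and price them.
sunflower seeds only: max(4.6/1.1, 924/348) = 4.182 servings → $1.25.
hummus only: max(4.6/2.0, 924/145) = 6.372 servings → $2.87.
sunflower seeds + hummus with both tight: 2.201 servings and 1.089 servings → $1.15.
Cheapest feasible corner: $1.15.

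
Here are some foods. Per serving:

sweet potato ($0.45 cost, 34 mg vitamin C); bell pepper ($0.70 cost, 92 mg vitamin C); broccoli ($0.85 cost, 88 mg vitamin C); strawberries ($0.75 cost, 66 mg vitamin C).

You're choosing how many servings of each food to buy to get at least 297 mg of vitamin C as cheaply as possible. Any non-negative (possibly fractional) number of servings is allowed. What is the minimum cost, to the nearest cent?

Cost per mg of vitamin C: bell pepper $0.0076, broccoli $0.0097, strawberries $0.0114, sweet potato $0.0132.
With no serving limits, use only bell pepper: 297 mg / 92 mg = 3.228 servings × $0.70 = $2.26.

$2.26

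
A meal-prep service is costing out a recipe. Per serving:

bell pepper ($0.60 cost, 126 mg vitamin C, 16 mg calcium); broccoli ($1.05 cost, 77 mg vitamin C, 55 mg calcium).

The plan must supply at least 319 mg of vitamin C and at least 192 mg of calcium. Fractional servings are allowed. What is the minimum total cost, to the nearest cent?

With two linear requirements the optimum uses one or two foods; enumerate the corners.
bell pepper only: max(319/126, 192/16) = 12 servings → $7.20.
broccoli only: max(319/77, 192/55) = 4.143 servings → $4.35.
bell pepper + broccoli with both tight: 0.4846 servings and 3.35 servings → $3.81.
So the least-cost plan costs $3.81.

$3.81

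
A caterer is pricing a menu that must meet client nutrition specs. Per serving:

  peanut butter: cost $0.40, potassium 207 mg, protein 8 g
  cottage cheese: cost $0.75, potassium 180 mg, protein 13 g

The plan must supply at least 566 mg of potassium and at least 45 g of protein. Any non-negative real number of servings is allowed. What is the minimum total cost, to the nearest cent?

A basic optimal solution has at most two foods positive. Try each food alone and each pair with both targets met exactly.
peanut butter only: max(566/207, 45/8) = 5.625 servings → $2.25.
cottage cheese only: max(566/180, 45/13) = 3.462 servings → $2.60.
peanut butter + cottage cheese: the both-tight solution has a negative serving — not a feasible corner.
So the least-cost plan costs $2.25.

$2.25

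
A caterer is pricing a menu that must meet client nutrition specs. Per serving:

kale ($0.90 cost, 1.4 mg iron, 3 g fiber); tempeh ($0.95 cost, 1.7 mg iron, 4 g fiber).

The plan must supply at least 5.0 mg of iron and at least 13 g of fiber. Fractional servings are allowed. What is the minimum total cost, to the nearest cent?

$3.09

Minimising a linear cost over {iron ≥ 5.0, fiber ≥ 13, servings ≥ 0} — the optimum is at a vertex, using one or two foods.
kale only: max(5.0/1.4, 13/3) = 4.333 servings → $3.90.
tempeh only: max(5.0/1.7, 13/4) = 3.25 servings → $3.09.
kale + tempeh with both targets exact would need a negative amount; discard.
The minimum over all feasible corners is $3.09.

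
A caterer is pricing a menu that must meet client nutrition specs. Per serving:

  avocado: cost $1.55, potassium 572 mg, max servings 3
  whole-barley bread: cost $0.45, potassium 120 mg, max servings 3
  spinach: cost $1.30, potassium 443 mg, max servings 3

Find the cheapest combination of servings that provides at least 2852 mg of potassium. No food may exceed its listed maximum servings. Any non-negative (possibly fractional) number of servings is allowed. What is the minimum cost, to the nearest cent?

$7.98

Cost per mg of potassium: avocado $0.0027, spinach $0.0029, whole-barley bread $0.0037.
Take 3 servings of avocado: +1716.0 mg potassium for $4.65 (total $4.65, still need 1136.0 mg).
Take 2.564 servings of spinach: +1136.0 mg potassium for $3.33 (total $7.98, still need 0.0 mg).
Greedy by cheapest-per-mg is optimal for a single linear constraint, so the minimum cost is $7.98.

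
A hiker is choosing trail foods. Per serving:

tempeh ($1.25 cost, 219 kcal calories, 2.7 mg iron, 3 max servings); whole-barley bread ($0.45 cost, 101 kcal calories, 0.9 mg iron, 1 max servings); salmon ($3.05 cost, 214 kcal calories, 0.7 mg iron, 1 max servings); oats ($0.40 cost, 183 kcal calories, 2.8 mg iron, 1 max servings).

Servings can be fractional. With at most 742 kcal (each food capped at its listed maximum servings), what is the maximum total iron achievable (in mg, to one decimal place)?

9.7 mg

Iron per kcal: oats 0.0153, tempeh 0.01233, whole-barley bread 0.008911, salmon 0.003271.
Take 1 serving of oats: uses 183 kcal, +2.8 mg iron (running total 2.8 mg).
Take 2.553 servings of tempeh: uses 559 kcal, +6.9 mg iron (running total 9.7 mg).
Filling greedily by iron-per-kcal is optimal for one linear limit, giving 9.7 mg.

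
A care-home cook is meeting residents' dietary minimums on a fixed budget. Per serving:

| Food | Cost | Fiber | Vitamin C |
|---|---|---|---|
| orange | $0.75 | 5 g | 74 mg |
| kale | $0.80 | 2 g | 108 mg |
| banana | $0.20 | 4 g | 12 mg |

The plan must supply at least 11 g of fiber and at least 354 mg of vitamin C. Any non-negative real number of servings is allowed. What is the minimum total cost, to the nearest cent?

Compare the cost at each extreme point of the feasible region.
orange only: max(11/5, 354/74) = 4.784 servings → $3.59.
kale only: max(11/2, 354/108) = 5.5 servings → $4.40.
banana only: max(11/4, 354/12) = 29.5 servings → $5.90.
orange + kale with both tight: 1.224 servings and 2.439 servings → $2.87.
orange + banana with both targets exact would need a negative amount; discard.
kale + banana with both tight: 3.147 servings and 1.176 servings → $2.75.
Cheapest feasible corner: $2.75.

$2.75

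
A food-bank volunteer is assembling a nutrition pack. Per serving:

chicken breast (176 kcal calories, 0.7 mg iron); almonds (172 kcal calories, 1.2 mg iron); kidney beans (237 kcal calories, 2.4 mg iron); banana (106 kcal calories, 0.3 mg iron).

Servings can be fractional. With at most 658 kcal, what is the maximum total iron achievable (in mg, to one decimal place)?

6.7 mg

Iron per kcal: kidney beans 0.01013, almonds 0.006977, chicken breast 0.003977, banana 0.00283.
With no serving limits, spend the whole calories allowance on kidney beans: 658 kcal / 237 kcal × 2.4 mg = 6.7 mg.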